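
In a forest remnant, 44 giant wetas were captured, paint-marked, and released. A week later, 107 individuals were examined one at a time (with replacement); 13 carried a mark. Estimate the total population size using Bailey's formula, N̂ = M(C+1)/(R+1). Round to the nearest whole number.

N̂ = 44·(107+1)/(13+1) = 44·108/14 = 4752/14 ≈ 339.4 → 339

N ≈ 339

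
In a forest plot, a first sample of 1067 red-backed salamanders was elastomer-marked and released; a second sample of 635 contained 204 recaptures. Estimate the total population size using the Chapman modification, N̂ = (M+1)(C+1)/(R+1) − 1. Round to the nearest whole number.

N ≈ 3312

N̂ = (1067+1)(635+1)/(204+1) − 1 = 1068·636/205 − 1
= 679248/205 − 1 ≈ 3313.4 − 1 ≈ 3312.4 → 3312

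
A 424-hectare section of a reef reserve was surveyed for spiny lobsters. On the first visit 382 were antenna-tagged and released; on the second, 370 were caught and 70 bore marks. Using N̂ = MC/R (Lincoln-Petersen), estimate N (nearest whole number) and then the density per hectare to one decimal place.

N̂ = 382·370/70 = 141340/70 ≈ 2019.1 → 2019
Density = N̂ / area = 2019 / 424 ≈ 4.76 → 4.8 per hectare

density ≈ 4.8 spiny lobsters per hectare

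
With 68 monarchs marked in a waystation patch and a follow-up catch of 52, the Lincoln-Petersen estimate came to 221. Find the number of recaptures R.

From N = M·C/R: R = M·C / N = 68·52 / 221 = 3536 / 221 = 16.

R = 16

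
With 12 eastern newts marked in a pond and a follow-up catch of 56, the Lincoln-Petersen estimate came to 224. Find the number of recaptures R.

From N = M·C/R: R = M·C / N = 12·56 / 224 = 672 / 224 = 3.

R = 3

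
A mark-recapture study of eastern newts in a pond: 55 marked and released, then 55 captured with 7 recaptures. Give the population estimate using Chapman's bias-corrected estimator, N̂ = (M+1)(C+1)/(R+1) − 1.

N̂ = (55+1)(55+1)/(7+1) − 1 = 56·56/8 − 1
= 3136/8 − 1 = 392 − 1 = 391

N = 391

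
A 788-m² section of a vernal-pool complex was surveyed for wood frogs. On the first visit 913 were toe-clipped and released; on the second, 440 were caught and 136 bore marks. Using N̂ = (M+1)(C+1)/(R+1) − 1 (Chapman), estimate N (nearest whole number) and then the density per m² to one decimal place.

N̂ = 914·441/137 − 1 = 403074/137 − 1 ≈ 2941.1 → 2941
Density = N̂ / area = 2941 / 788 ≈ 3.73 → 3.7 per m²

density ≈ 3.7 wood frogs per m²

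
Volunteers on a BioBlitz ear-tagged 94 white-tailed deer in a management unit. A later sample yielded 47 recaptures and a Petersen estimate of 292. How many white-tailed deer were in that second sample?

From N = M·C/R: C = N·R / M = 292·47 / 94 = 13724 / 94 = 146.

C = 146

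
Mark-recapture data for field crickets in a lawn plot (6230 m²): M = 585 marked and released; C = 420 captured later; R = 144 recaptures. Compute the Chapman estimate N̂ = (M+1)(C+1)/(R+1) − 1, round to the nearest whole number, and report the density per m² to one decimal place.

density ≈ 0.3 field crickets per m²

N̂ = 586·421/145 − 1 = 246706/145 − 1 ≈ 1700.4 → 1700
Density = N̂ / area = 1700 / 6230 ≈ 0.27 → 0.3 per m²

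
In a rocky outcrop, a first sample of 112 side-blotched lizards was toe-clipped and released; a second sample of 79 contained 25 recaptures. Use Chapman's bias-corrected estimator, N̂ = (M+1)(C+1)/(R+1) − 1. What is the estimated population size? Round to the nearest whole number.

N̂ = (112+1)(79+1)/(25+1) − 1 = 113·80/26 − 1
= 9040/26 − 1 ≈ 347.7 − 1 ≈ 346.7 → 347

N ≈ 347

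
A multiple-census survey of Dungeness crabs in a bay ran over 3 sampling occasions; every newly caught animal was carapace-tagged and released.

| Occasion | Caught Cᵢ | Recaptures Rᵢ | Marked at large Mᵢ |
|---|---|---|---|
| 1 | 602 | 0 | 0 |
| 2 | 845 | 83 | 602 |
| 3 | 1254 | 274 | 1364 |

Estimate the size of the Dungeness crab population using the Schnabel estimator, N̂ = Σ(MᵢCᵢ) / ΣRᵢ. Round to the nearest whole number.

Σ MᵢCᵢ = 0·602 + 602·845 + 1364·1254 = 0 + 508690 + 1710456 = 2219146
Σ Rᵢ = 0 + 83 + 274 = 357
N̂ = 2219146 / 357 ≈ 6216.1 → 6216

N ≈ 6216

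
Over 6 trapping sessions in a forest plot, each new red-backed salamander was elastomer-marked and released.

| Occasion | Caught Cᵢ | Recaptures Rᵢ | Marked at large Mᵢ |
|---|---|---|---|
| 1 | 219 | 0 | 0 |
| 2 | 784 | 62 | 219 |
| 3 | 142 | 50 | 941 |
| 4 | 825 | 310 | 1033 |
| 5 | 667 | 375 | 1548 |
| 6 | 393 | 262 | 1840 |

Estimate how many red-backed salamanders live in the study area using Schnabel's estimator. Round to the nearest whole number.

Σ MᵢCᵢ = 0·219 + 219·784 + 941·142 + 1033·825 + 1548·667 + 1840·393 = 0 + 171696 + 133622 + 852225 + 1032516 + 723120 = 2913179
Σ Rᵢ = 0 + 62 + 50 + 310 + 375 + 262 = 1059
N̂ = 2913179 / 1059 ≈ 2750.9 → 2751

N ≈ 2751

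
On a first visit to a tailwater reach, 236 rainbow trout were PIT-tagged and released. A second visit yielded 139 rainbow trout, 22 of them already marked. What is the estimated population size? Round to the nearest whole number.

N ≈ 1491

N = (236 × 139) / 22 = 32804 / 22 ≈ 1491.1 → 1491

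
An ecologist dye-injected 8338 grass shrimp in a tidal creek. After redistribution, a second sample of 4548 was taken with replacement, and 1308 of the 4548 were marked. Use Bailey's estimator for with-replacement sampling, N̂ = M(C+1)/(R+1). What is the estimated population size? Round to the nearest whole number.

N ≈ 28,976

N̂ = 8338·(4548+1)/(1308+1) = 8338·4549/1309 = 37929562/1309 ≈ 28976.0 → 28976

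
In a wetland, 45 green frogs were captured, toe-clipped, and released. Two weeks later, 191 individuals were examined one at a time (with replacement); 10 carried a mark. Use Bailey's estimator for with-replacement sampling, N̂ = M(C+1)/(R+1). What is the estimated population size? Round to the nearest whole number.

N ≈ 785

N̂ = 45·(191+1)/(10+1) = 45·192/11 = 8640/11 ≈ 785.45 → 785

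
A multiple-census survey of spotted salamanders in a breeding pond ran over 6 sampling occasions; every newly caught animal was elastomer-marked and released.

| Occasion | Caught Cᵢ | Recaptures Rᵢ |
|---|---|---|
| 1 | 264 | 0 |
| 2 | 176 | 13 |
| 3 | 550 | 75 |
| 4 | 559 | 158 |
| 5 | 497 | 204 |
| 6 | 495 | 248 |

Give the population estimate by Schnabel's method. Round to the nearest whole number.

N ≈ 3185

Marked at large before each occasion: Mᵢ = Σⱼ<ᵢ (Cⱼ − Rⱼ) → M1=0, M2=264, M3=427, M4=902, M5=1303, M6=1596
Σ MᵢCᵢ = 0·264 + 264·176 + 427·550 + 902·559 + 1303·497 + 1596·495 = 0 + 46464 + 234850 + 504218 + 647591 + 790020 = 2223143
Σ Rᵢ = 0 + 13 + 75 + 158 + 204 + 248 = 698
N̂ = 2223143 / 698 ≈ 3185.0 → 3185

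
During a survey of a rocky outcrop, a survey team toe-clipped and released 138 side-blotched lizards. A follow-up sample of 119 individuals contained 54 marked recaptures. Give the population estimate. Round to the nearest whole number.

N ≈ 304

The marked fraction in the recapture sample should equal the marked fraction in the population: 54/119 = 138/N.
N = (138 × 119) / 54 = 16422 / 54 ≈ 304.1 → 304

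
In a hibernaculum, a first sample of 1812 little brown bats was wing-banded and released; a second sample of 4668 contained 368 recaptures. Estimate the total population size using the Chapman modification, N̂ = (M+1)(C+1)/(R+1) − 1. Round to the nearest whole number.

N̂ = (1812+1)(4668+1)/(368+1) − 1 = 1813·4669/369 − 1
= 8464897/369 − 1 ≈ 22940.1 − 1 ≈ 22939.1 → 22939

N ≈ 22,939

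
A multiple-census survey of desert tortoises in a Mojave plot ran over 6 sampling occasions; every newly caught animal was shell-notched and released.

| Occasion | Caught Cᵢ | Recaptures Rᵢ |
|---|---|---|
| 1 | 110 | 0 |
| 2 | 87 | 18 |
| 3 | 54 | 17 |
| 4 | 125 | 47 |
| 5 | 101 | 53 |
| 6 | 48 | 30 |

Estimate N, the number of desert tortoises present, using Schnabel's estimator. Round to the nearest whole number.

N ≈ 560

Marked at large before each occasion: Mᵢ = Σⱼ<ᵢ (Cⱼ − Rⱼ) → M1=0, M2=110, M3=179, M4=216, M5=294, M6=342
Σ MᵢCᵢ = 0·110 + 110·87 + 179·54 + 216·125 + 294·101 + 342·48 = 0 + 9570 + 9666 + 27000 + 29694 + 16416 = 92346
Σ Rᵢ = 0 + 18 + 17 + 47 + 53 + 30 = 165
N̂ = 92346 / 165 ≈ 559.7 → 560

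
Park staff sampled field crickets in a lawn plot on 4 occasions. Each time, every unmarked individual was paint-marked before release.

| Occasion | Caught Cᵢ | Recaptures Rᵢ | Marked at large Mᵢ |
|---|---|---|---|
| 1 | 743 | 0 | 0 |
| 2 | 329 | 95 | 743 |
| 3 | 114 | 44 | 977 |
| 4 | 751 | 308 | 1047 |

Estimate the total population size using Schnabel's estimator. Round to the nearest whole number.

Σ MᵢCᵢ = 0·743 + 743·329 + 977·114 + 1047·751 = 0 + 244447 + 111378 + 786297 = 1142122
Σ Rᵢ = 0 + 95 + 44 + 308 = 447
N̂ = 1142122 / 447 ≈ 2555.1 → 2555

N ≈ 2555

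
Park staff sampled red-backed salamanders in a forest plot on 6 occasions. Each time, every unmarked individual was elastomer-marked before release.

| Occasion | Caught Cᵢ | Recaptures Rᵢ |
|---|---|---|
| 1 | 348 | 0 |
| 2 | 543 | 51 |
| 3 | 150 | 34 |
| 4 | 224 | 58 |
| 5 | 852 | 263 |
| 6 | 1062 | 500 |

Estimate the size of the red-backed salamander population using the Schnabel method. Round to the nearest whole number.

Marked at large before each occasion: Mᵢ = Σⱼ<ᵢ (Cⱼ − Rⱼ) → M1=0, M2=348, M3=840, M4=956, M5=1122, M6=1711
Σ MᵢCᵢ = 0·348 + 348·543 + 840·150 + 956·224 + 1122·852 + 1711·1062 = 0 + 188964 + 126000 + 214144 + 955944 + 1817082 = 3302134
Σ Rᵢ = 0 + 51 + 34 + 58 + 263 + 500 = 906
N̂ = 3302134 / 906 ≈ 3644.7 → 3645

N ≈ 3645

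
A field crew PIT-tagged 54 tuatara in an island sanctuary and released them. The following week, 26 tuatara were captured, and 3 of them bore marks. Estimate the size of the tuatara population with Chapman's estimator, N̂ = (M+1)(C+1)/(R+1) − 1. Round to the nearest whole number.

N ≈ 370

N̂ = (54+1)(26+1)/(3+1) − 1 = 55·27/4 − 1
= 1485/4 − 1 ≈ 371.2 − 1 ≈ 370.2 → 370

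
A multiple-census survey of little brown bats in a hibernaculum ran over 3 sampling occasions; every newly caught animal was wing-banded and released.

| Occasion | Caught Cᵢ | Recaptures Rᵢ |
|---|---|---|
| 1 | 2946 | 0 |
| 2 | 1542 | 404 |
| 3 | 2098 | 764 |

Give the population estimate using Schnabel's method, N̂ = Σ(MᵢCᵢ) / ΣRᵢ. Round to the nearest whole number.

N ≈ 11,225

Marked at large before each occasion: Mᵢ = Σⱼ<ᵢ (Cⱼ − Rⱼ) → M1=0, M2=2946, M3=4084
Σ MᵢCᵢ = 0·2946 + 2946·1542 + 4084·2098 = 0 + 4542732 + 8568232 = 13110964
Σ Rᵢ = 0 + 404 + 764 = 1168
N̂ = 13110964 / 1168 ≈ 11225.1 → 11225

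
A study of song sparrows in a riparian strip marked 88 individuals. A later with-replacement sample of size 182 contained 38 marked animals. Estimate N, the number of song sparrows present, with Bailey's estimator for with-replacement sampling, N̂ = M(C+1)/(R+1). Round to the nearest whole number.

N̂ = 88·(182+1)/(38+1) = 88·183/39 = 16104/39 ≈ 412.9 → 413

N ≈ 413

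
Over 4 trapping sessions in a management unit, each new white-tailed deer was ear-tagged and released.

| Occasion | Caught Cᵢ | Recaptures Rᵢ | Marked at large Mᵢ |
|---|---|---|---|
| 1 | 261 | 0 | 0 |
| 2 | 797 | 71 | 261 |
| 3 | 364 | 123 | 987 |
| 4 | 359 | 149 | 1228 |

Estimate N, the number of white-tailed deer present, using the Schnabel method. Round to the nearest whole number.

N ≈ 2939

Σ MᵢCᵢ = 0·261 + 261·797 + 987·364 + 1228·359 = 0 + 208017 + 359268 + 440852 = 1008137
Σ Rᵢ = 0 + 71 + 123 + 149 = 343
N̂ = 1008137 / 343 ≈ 2939.2 → 2939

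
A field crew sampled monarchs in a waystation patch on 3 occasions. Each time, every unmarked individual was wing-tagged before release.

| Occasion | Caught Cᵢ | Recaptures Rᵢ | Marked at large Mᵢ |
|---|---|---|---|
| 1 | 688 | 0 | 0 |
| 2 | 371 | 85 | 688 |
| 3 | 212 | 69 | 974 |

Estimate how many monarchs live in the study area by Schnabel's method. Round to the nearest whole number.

Σ MᵢCᵢ = 0·688 + 688·371 + 974·212 = 0 + 255248 + 206488 = 461736
Σ Rᵢ = 0 + 85 + 69 = 154
N̂ = 461736 / 154 ≈ 2998.3 → 2998

N ≈ 2998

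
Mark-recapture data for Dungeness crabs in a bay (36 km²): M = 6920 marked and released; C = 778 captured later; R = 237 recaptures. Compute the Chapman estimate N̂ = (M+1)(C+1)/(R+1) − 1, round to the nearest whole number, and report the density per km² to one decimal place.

N̂ = 6921·779/238 − 1 = 5391459/238 − 1 ≈ 22652.2 → 22652
Density = N̂ / area = 22652 / 36 ≈ 629.22 → 629.2 per km²

density ≈ 629.2 Dungeness crabs per km²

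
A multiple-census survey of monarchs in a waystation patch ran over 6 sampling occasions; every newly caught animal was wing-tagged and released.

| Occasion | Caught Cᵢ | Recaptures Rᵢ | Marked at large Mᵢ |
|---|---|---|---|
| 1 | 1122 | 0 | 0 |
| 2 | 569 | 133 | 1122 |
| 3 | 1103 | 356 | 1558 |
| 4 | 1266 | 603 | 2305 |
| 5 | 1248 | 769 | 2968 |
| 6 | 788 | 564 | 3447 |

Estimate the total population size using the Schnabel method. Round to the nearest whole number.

N ≈ 4823

Σ MᵢCᵢ = 0·1122 + 1122·569 + 1558·1103 + 2305·1266 + 2968·1248 + 3447·788 = 0 + 638418 + 1718474 + 2918130 + 3704064 + 2716236 = 11695322
Σ Rᵢ = 0 + 133 + 356 + 603 + 769 + 564 = 2425
N̂ = 11695322 / 2425 ≈ 4822.8 → 4823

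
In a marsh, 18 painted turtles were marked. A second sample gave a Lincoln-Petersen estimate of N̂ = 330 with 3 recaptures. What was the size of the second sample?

C = 55

From N = M·C/R: C = N·R / M = 330·3 / 18 = 990 / 18 = 55.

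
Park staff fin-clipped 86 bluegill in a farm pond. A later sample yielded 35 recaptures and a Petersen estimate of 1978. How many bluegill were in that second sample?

From N = M·C/R: C = N·R / M = 1978·35 / 86 = 69230 / 86 = 805.

C = 805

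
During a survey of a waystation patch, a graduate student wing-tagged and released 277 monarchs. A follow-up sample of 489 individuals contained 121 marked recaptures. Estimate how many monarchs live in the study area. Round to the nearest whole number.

N ≈ 1119

N = (277 × 489) / 121 = 135453 / 121 ≈ 1119.4 → 1119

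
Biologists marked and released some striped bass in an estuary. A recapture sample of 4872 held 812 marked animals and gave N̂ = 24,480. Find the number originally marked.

M = 4080

From N = M·C/R: M = N·R / C = 24480·812 / 4872 = 19877760 / 4872 = 4080.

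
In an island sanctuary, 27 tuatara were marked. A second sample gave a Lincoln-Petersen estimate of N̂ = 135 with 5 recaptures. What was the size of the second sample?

C = 25

From N = M·C/R: C = N·R / M = 135·5 / 27 = 675 / 27 = 25.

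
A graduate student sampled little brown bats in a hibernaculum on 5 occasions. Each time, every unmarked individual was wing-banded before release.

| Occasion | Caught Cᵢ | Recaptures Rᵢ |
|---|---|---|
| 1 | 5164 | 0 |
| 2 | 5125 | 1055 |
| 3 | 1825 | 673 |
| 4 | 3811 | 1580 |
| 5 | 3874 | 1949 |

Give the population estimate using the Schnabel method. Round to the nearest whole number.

Marked at large before each occasion: Mᵢ = Σⱼ<ᵢ (Cⱼ − Rⱼ) → M1=0, M2=5164, M3=9234, M4=10386, M5=12617
Σ MᵢCᵢ = 0·5164 + 5164·5125 + 9234·1825 + 10386·3811 + 12617·3874 = 0 + 26465500 + 16852050 + 39581046 + 48878258 = 131776854
Σ Rᵢ = 0 + 1055 + 673 + 1580 + 1949 = 5257
N̂ = 131776854 / 5257 ≈ 25066.9 → 25067

N ≈ 25,067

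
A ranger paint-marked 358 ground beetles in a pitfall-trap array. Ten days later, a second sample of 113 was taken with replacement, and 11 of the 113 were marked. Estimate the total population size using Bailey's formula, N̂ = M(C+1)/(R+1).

N̂ = 358·(113+1)/(11+1) = 358·114/12 = 40812/12 = 3401

N = 3401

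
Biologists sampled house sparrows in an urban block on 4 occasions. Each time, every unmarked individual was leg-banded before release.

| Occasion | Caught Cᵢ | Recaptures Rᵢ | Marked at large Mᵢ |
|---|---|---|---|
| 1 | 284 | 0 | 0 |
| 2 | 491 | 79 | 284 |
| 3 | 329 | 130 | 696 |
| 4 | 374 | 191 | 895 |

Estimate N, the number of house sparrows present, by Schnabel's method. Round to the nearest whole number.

N ≈ 1758

Σ MᵢCᵢ = 0·284 + 284·491 + 696·329 + 895·374 = 0 + 139444 + 228984 + 334730 = 703158
Σ Rᵢ = 0 + 79 + 130 + 191 = 400
N̂ = 703158 / 400 ≈ 1757.9 → 1758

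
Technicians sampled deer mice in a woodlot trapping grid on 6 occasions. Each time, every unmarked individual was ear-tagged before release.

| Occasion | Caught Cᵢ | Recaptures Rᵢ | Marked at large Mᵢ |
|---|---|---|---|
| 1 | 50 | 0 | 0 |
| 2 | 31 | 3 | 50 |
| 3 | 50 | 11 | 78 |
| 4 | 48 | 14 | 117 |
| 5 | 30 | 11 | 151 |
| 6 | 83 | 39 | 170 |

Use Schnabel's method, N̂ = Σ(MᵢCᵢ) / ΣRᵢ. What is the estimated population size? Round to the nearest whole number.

N ≈ 381

Σ MᵢCᵢ = 0·50 + 50·31 + 78·50 + 117·48 + 151·30 + 170·83 = 0 + 1550 + 3900 + 5616 + 4530 + 14110 = 29706
Σ Rᵢ = 0 + 3 + 11 + 14 + 11 + 39 = 78
N̂ = 29706 / 78 ≈ 380.8 → 381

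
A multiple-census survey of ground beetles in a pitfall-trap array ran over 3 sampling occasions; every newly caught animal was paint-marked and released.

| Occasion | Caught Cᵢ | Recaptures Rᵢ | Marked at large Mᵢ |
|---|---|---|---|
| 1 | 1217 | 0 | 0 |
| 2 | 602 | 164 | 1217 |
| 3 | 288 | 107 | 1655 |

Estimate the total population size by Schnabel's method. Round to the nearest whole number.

N ≈ 4462

Σ MᵢCᵢ = 0·1217 + 1217·602 + 1655·288 = 0 + 732634 + 476640 = 1209274
Σ Rᵢ = 0 + 164 + 107 = 271
N̂ = 1209274 / 271 ≈ 4462.3 → 4462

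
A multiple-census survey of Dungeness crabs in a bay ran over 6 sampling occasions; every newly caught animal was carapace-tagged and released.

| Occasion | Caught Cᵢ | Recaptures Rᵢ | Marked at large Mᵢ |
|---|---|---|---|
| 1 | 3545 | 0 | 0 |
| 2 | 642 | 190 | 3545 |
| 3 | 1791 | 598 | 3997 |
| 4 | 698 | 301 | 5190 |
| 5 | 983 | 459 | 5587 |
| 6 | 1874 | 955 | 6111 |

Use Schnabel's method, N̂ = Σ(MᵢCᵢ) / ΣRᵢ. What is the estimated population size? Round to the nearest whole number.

N ≈ 11,986

Σ MᵢCᵢ = 0·3545 + 3545·642 + 3997·1791 + 5190·698 + 5587·983 + 6111·1874 = 0 + 2275890 + 7158627 + 3622620 + 5492021 + 11452014 = 30001172
Σ Rᵢ = 0 + 190 + 598 + 301 + 459 + 955 = 2503
N̂ = 30001172 / 2503 ≈ 11986.1 → 11986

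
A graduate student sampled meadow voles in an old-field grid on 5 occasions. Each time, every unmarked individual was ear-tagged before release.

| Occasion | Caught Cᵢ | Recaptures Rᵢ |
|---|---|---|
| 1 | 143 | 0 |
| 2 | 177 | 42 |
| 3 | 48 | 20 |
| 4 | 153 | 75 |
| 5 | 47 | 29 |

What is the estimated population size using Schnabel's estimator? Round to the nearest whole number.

Marked at large before each occasion: Mᵢ = Σⱼ<ᵢ (Cⱼ − Rⱼ) → M1=0, M2=143, M3=278, M4=306, M5=384
Σ MᵢCᵢ = 0·143 + 143·177 + 278·48 + 306·153 + 384·47 = 0 + 25311 + 13344 + 46818 + 18048 = 103521
Σ Rᵢ = 0 + 42 + 20 + 75 + 29 = 166
N̂ = 103521 / 166 ≈ 623.6 → 624

N ≈ 624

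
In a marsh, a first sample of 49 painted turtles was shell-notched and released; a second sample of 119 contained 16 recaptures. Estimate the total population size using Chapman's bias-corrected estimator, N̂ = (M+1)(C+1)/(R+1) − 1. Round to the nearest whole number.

N ≈ 352

N̂ = (49+1)(119+1)/(16+1) − 1 = 50·120/17 − 1
= 6000/17 − 1 ≈ 352.9 − 1 ≈ 351.9 → 352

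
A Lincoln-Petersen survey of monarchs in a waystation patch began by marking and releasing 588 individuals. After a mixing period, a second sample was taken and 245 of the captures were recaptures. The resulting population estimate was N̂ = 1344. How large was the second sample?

C = 560

From N = M·C/R: C = N·R / M = 1344·245 / 588 = 329280 / 588 = 560.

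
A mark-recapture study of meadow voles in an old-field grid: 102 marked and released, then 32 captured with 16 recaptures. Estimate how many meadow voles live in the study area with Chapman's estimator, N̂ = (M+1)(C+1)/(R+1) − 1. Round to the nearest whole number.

N ≈ 199

N̂ = (102+1)(32+1)/(16+1) − 1 = 103·33/17 − 1
= 3399/17 − 1 ≈ 199.9 − 1 ≈ 198.9 → 199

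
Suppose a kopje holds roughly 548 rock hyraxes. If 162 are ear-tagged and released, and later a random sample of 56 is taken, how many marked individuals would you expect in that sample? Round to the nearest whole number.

expected recaptures ≈ 17

The marked fraction of the population is 162/548, so in a sample of 56 expect C·(M/N) marked.
E[R] = 162 × 56 / 548 = 9072 / 548 ≈ 16.6 → 17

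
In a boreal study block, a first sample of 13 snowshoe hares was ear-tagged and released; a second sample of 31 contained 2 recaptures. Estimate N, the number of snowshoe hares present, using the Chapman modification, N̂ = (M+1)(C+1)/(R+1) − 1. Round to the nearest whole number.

N ≈ 148

N̂ = (13+1)(31+1)/(2+1) − 1 = 14·32/3 − 1
= 448/3 − 1 ≈ 149.3 − 1 ≈ 148.3 → 148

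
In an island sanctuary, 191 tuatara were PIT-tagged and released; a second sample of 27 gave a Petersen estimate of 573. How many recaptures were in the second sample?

From N = M·C/R: R = M·C / N = 191·27 / 573 = 5157 / 573 = 9.

R = 9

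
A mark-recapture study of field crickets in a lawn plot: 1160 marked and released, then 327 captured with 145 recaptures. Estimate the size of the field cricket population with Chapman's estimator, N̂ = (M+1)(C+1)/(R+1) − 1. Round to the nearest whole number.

N ≈ 2607

N̂ = (1160+1)(327+1)/(145+1) − 1 = 1161·328/146 − 1
= 380808/146 − 1 ≈ 2608.3 − 1 ≈ 2607.3 → 2607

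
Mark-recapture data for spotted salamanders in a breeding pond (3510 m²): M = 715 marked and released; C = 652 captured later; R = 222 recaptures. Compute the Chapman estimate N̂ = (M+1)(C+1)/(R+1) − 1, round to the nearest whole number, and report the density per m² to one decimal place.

N̂ = 716·653/223 − 1 = 467548/223 − 1 ≈ 2095.6 → 2096
Density = N̂ / area = 2096 / 3510 ≈ 0.60 → 0.6 per m²

density ≈ 0.6 spotted salamanders per m²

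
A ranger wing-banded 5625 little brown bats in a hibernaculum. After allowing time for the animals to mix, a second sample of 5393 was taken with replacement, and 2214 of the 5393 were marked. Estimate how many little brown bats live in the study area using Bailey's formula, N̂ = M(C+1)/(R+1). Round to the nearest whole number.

N̂ = 5625·(5393+1)/(2214+1) = 5625·5394/2215 = 30341250/2215 ≈ 13698.1 → 13698

N ≈ 13,698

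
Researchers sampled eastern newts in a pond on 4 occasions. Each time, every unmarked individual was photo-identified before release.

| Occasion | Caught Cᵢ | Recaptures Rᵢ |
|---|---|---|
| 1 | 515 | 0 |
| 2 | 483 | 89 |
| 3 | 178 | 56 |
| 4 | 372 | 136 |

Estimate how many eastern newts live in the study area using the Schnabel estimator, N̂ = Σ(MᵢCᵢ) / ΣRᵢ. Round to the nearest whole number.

N ≈ 2826

Marked at large before each occasion: Mᵢ = Σⱼ<ᵢ (Cⱼ − Rⱼ) → M1=0, M2=515, M3=909, M4=1031
Σ MᵢCᵢ = 0·515 + 515·483 + 909·178 + 1031·372 = 0 + 248745 + 161802 + 383532 = 794079
Σ Rᵢ = 0 + 89 + 56 + 136 = 281
N̂ = 794079 / 281 ≈ 2825.9 → 2826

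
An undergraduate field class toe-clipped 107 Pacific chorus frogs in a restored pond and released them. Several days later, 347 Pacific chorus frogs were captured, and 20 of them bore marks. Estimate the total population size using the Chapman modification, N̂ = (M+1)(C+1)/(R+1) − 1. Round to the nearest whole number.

N̂ = (107+1)(347+1)/(20+1) − 1 = 108·348/21 − 1
= 37584/21 − 1 ≈ 1789.7 − 1 ≈ 1788.7 → 1789

N ≈ 1789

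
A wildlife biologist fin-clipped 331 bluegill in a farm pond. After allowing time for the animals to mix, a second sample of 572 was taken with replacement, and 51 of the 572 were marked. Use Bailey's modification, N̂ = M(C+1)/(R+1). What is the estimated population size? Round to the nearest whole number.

N̂ = 331·(572+1)/(51+1) = 331·573/52 = 189663/52 ≈ 3647.4 → 3647

N ≈ 3647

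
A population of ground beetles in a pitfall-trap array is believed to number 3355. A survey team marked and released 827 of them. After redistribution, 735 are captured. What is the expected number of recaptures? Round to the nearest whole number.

The marked fraction of the population is 827/3355, so in a sample of 735 expect C·(M/N) marked.
E[R] = 827 × 735 / 3355 = 607845 / 3355 ≈ 181.2 → 181

expected recaptures ≈ 181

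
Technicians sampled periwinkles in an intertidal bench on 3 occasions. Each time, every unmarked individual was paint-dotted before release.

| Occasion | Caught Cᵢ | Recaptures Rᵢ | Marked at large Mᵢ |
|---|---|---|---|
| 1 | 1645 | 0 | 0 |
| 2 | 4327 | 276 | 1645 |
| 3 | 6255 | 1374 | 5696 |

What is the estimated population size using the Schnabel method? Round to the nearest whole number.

N ≈ 25,907

Σ MᵢCᵢ = 0·1645 + 1645·4327 + 5696·6255 = 0 + 7117915 + 35628480 = 42746395
Σ Rᵢ = 0 + 276 + 1374 = 1650
N̂ = 42746395 / 1650 ≈ 25906.9 → 25907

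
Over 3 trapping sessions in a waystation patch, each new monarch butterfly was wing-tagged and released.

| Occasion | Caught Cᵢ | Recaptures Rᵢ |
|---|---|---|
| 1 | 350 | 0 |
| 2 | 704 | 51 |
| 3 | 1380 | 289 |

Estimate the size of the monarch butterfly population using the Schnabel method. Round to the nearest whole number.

N ≈ 4796

Marked at large before each occasion: Mᵢ = Σⱼ<ᵢ (Cⱼ − Rⱼ) → M1=0, M2=350, M3=1003
Σ MᵢCᵢ = 0·350 + 350·704 + 1003·1380 = 0 + 246400 + 1384140 = 1630540
Σ Rᵢ = 0 + 51 + 289 = 340
N̂ = 1630540 / 340 ≈ 4795.7 → 4796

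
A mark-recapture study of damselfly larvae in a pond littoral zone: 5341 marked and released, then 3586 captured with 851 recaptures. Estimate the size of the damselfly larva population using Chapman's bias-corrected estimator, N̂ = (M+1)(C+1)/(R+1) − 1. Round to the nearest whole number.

N̂ = (5341+1)(3586+1)/(851+1) − 1 = 5342·3587/852 − 1
= 19161754/852 − 1 ≈ 22490.3 − 1 ≈ 22489.3 → 22489

N ≈ 22,489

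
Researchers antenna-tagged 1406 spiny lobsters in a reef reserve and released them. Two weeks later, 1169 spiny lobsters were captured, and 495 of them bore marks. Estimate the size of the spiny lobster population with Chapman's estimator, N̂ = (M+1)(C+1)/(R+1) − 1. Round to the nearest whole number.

N̂ = (1406+1)(1169+1)/(495+1) − 1 = 1407·1170/496 − 1
= 1646190/496 − 1 ≈ 3318.9 − 1 ≈ 3317.9 → 3318

N ≈ 3318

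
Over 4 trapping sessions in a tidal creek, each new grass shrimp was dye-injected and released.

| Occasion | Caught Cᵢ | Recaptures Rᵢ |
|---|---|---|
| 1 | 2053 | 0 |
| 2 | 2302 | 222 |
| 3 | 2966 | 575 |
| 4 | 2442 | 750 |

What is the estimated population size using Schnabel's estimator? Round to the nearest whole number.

Marked at large before each occasion: Mᵢ = Σⱼ<ᵢ (Cⱼ − Rⱼ) → M1=0, M2=2053, M3=4133, M4=6524
Σ MᵢCᵢ = 0·2053 + 2053·2302 + 4133·2966 + 6524·2442 = 0 + 4726006 + 12258478 + 15931608 = 32916092
Σ Rᵢ = 0 + 222 + 575 + 750 = 1547
N̂ = 32916092 / 1547 ≈ 21277.4 → 21277

N ≈ 21,277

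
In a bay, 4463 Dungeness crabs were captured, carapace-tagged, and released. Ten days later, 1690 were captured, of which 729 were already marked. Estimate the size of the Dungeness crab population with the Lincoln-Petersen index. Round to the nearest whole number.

The marked fraction in the recapture sample should equal the marked fraction in the population: 729/1690 = 4463/N.
N = (4463 × 1690) / 729 = 7542470 / 729 ≈ 10346.3 → 10346

N ≈ 10,346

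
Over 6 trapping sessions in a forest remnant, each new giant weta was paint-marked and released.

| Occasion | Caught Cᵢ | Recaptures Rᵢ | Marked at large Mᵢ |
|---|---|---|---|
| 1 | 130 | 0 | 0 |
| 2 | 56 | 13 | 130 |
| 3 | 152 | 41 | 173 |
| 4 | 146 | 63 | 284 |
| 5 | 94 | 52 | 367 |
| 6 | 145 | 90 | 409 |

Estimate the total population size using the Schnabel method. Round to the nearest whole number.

N ≈ 652

Σ MᵢCᵢ = 0·130 + 130·56 + 173·152 + 284·146 + 367·94 + 409·145 = 0 + 7280 + 26296 + 41464 + 34498 + 59305 = 168843
Σ Rᵢ = 0 + 13 + 41 + 63 + 52 + 90 = 259
N̂ = 168843 / 259 ≈ 651.9 → 652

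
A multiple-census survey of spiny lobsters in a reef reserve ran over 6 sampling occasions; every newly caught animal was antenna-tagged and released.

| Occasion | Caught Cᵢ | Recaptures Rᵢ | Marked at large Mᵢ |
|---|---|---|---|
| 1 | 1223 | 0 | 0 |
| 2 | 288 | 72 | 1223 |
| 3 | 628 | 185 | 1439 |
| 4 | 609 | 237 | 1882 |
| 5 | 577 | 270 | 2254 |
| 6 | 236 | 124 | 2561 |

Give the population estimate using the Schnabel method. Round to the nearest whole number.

N ≈ 4850

Σ MᵢCᵢ = 0·1223 + 1223·288 + 1439·628 + 1882·609 + 2254·577 + 2561·236 = 0 + 352224 + 903692 + 1146138 + 1300558 + 604396 = 4307008
Σ Rᵢ = 0 + 72 + 185 + 237 + 270 + 124 = 888
N̂ = 4307008 / 888 ≈ 4850.2 → 4850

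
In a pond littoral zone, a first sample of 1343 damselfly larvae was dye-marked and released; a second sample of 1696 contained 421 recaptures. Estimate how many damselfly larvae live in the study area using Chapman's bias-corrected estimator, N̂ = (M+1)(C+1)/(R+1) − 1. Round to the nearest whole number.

N ≈ 5404

N̂ = (1343+1)(1696+1)/(421+1) − 1 = 1344·1697/422 − 1
= 2280768/422 − 1 ≈ 5404.7 − 1 ≈ 5403.7 → 5404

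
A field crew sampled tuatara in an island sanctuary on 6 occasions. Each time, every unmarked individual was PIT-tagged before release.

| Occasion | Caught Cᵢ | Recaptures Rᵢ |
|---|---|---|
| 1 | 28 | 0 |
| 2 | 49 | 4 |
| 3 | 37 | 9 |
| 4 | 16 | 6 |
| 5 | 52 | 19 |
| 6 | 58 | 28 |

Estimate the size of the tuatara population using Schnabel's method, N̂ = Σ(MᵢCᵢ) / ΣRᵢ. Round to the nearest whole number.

Marked at large before each occasion: Mᵢ = Σⱼ<ᵢ (Cⱼ − Rⱼ) → M1=0, M2=28, M3=73, M4=101, M5=111, M6=144
Σ MᵢCᵢ = 0·28 + 28·49 + 73·37 + 101·16 + 111·52 + 144·58 = 0 + 1372 + 2701 + 1616 + 5772 + 8352 = 19813
Σ Rᵢ = 0 + 4 + 9 + 6 + 19 + 28 = 66
N̂ = 19813 / 66 ≈ 300.2 → 300

N ≈ 300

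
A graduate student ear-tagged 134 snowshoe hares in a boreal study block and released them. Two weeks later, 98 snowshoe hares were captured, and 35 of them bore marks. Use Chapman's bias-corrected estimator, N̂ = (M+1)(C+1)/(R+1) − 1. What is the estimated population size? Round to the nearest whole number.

N̂ = (134+1)(98+1)/(35+1) − 1 = 135·99/36 − 1
= 13365/36 − 1 ≈ 371.2 − 1 ≈ 370.2 → 370

N ≈ 370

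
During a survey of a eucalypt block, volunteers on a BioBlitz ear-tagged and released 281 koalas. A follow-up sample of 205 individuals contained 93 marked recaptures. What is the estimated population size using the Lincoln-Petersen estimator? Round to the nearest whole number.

N ≈ 619

N = (281 × 205) / 93 = 57605 / 93 ≈ 619.4 → 619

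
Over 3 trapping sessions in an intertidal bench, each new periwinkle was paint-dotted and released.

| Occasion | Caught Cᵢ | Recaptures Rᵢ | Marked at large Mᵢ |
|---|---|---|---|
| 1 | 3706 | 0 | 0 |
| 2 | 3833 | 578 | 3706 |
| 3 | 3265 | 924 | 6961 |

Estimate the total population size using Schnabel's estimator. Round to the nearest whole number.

N ≈ 24,589

Σ MᵢCᵢ = 0·3706 + 3706·3833 + 6961·3265 = 0 + 14205098 + 22727665 = 36932763
Σ Rᵢ = 0 + 578 + 924 = 1502
N̂ = 36932763 / 1502 ≈ 24589.1 → 24589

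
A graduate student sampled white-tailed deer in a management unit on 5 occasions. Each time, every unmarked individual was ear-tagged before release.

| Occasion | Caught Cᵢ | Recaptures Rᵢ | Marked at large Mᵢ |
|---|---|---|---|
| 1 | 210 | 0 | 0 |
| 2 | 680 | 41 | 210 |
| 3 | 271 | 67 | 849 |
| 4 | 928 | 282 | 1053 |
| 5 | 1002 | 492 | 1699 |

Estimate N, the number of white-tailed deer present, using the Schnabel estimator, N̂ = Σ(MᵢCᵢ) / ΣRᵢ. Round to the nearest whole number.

N ≈ 3461

Σ MᵢCᵢ = 0·210 + 210·680 + 849·271 + 1053·928 + 1699·1002 = 0 + 142800 + 230079 + 977184 + 1702398 = 3052461
Σ Rᵢ = 0 + 41 + 67 + 282 + 492 = 882
N̂ = 3052461 / 882 ≈ 3460.8 → 3461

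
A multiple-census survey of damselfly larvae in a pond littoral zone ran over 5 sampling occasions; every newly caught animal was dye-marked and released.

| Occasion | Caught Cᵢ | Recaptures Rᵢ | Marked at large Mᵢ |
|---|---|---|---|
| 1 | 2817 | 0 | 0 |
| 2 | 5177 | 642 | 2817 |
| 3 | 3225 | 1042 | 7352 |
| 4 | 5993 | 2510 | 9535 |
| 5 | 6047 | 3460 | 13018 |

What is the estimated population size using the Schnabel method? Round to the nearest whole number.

N ≈ 22,754

Σ MᵢCᵢ = 0·2817 + 2817·5177 + 7352·3225 + 9535·5993 + 13018·6047 = 0 + 14583609 + 23710200 + 57143255 + 78719846 = 174156910
Σ Rᵢ = 0 + 642 + 1042 + 2510 + 3460 = 7654
N̂ = 174156910 / 7654 ≈ 22753.7 → 22754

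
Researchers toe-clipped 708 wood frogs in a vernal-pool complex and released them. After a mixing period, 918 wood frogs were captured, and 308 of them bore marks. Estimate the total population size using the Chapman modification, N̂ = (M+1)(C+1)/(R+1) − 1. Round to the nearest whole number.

N̂ = (708+1)(918+1)/(308+1) − 1 = 709·919/309 − 1
= 651571/309 − 1 ≈ 2108.6 − 1 ≈ 2107.6 → 2108

N ≈ 2108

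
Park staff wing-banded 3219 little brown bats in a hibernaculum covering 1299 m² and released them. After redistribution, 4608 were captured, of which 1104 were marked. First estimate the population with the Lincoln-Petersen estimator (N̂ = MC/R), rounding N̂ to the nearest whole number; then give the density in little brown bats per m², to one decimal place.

density ≈ 10.3 little brown bats per m²

N̂ = 3219·4608/1104 = 14833152/1104 ≈ 13435.8 → 13436
Density = N̂ / area = 13436 / 1299 ≈ 10.34 → 10.3 per m²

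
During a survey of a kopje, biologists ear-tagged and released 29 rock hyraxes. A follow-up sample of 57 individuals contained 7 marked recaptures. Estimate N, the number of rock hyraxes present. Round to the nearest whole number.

The marked fraction in the recapture sample should equal the marked fraction in the population: 7/57 = 29/N.
N = (29 × 57) / 7 = 1653 / 7 ≈ 236.1 → 236

N ≈ 236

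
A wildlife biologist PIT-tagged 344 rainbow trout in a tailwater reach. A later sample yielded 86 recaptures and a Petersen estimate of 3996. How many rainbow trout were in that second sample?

From N = M·C/R: C = N·R / M = 3996·86 / 344 = 343656 / 344 = 999.

C = 999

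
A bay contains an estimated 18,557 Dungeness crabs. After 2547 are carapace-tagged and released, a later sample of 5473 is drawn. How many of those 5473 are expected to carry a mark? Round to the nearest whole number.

The marked fraction of the population is 2547/18557, so in a sample of 5473 expect C·(M/N) marked.
E[R] = 2547 × 5473 / 18557 = 13939731 / 18557 ≈ 751.2 → 751

expected recaptures ≈ 751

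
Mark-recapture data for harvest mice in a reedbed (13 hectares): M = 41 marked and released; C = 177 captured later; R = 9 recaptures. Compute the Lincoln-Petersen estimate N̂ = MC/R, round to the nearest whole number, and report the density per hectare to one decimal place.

N̂ = 41·177/9 = 7257/9 ≈ 806.3 → 806
Density = N̂ / area = 806 / 13 = 62.0 per hectare

density ≈ 62.0 harvest mice per hectare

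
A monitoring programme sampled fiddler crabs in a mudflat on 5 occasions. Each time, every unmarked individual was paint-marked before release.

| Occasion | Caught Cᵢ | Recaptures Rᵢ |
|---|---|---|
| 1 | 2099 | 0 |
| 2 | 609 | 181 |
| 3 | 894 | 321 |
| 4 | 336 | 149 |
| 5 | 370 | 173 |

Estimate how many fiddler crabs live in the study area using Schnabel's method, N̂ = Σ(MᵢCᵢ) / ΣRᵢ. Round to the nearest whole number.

N ≈ 7033

Marked at large before each occasion: Mᵢ = Σⱼ<ᵢ (Cⱼ − Rⱼ) → M1=0, M2=2099, M3=2527, M4=3100, M5=3287
Σ MᵢCᵢ = 0·2099 + 2099·609 + 2527·894 + 3100·336 + 3287·370 = 0 + 1278291 + 2259138 + 1041600 + 1216190 = 5795219
Σ Rᵢ = 0 + 181 + 321 + 149 + 173 = 824
N̂ = 5795219 / 824 ≈ 7033.0 → 7033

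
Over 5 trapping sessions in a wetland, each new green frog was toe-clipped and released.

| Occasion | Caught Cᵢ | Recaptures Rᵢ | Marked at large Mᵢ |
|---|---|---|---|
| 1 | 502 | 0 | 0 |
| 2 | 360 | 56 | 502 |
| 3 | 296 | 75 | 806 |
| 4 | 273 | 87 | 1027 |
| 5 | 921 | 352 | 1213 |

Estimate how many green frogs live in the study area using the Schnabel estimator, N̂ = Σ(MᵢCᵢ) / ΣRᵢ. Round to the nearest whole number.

N ≈ 3187

Σ MᵢCᵢ = 0·502 + 502·360 + 806·296 + 1027·273 + 1213·921 = 0 + 180720 + 238576 + 280371 + 1117173 = 1816840
Σ Rᵢ = 0 + 56 + 75 + 87 + 352 = 570
N̂ = 1816840 / 570 ≈ 3187.4 → 3187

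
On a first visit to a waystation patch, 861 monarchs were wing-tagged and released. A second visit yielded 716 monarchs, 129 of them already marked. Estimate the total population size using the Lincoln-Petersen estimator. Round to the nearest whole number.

Lincoln-Petersen assumes M/N = R/C, so N = M·C / R.
N = (861 × 716) / 129 = 616476 / 129 ≈ 4778.9 → 4779

N ≈ 4779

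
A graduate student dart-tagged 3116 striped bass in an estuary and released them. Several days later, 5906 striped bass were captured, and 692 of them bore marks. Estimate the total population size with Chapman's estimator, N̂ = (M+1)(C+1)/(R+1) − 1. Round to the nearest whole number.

N̂ = (3116+1)(5906+1)/(692+1) − 1 = 3117·5907/693 − 1
= 18412119/693 − 1 ≈ 26568.7 − 1 ≈ 26567.7 → 26568

N ≈ 26,568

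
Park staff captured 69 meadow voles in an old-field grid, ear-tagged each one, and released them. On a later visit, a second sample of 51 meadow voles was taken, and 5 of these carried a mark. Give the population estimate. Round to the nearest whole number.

If marked individuals mix randomly, R/C ≈ M/N, giving N ≈ M·C/R.
N = (69 × 51) / 5 = 3519 / 5 ≈ 703.8 → 704

N ≈ 704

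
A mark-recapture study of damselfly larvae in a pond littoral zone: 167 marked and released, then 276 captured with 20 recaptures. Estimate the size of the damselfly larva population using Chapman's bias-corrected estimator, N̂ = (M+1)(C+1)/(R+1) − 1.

N̂ = (167+1)(276+1)/(20+1) − 1 = 168·277/21 − 1
= 46536/21 − 1 = 2216 − 1 = 2215

N = 2215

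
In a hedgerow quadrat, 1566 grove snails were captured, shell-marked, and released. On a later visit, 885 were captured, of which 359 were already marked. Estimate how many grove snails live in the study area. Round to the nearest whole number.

N ≈ 3860

Lincoln-Petersen assumes M/N = R/C, so N = M·C / R.
N = (1566 × 885) / 359 = 1385910 / 359 ≈ 3860.47 → 3860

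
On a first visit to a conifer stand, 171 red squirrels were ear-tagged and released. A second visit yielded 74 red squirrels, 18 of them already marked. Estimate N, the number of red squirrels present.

N = (171 × 74) / 18 = 12654 / 18 = 703

N = 703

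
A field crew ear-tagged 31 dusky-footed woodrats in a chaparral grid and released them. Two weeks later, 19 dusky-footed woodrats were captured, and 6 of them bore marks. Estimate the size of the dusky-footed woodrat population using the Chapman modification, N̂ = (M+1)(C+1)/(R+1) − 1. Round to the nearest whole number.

N̂ = (31+1)(19+1)/(6+1) − 1 = 32·20/7 − 1
= 640/7 − 1 ≈ 91.4 − 1 ≈ 90.4 → 90

N ≈ 90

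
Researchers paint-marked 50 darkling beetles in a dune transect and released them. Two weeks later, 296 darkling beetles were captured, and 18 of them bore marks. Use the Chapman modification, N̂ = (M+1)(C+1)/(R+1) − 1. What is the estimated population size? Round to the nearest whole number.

N̂ = (50+1)(296+1)/(18+1) − 1 = 51·297/19 − 1
= 15147/19 − 1 ≈ 797.2 − 1 ≈ 796.2 → 796

N ≈ 796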